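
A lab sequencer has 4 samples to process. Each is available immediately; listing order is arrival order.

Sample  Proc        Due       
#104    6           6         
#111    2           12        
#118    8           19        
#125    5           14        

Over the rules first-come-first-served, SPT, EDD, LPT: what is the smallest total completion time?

43

FIFO (arrival order): #104 #111 #118 #125.
#104: 0→6
#111: 6→8
#118: 8→16
#125: 16→21
Sum = 6+8+16+21 = 51.
SPT (increasing processing time): #111 #125 #104 #118.
#111: 0→2
#125: 2→7
#104: 7→13
#118: 13→21
Sum = 2+7+13+21 = 43.
EDD (increasing due date): #104 #111 #125 #118.
#104: 0→6
#111: 6→8
#125: 8→13
#118: 13→21
Sum = 6+8+13+21 = 48.
LPT (decreasing processing time): #118 #104 #125 #111.
#118: 0→8
#104: 8→14
#125: 14→19
#111: 19→21
Sum = 8+14+19+21 = 62.
FIFO 51, SPT 43, EDD 48, LPT 62 → minimum 43.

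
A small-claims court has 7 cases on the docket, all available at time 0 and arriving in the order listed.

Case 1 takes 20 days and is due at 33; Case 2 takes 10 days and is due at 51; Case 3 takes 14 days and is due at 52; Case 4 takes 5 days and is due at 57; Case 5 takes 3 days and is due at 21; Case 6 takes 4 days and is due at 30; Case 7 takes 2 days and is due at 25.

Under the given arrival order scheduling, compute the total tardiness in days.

90

FIFO (arrival order): Case 1 Case 2 Case 3 Case 4 Case 5 Case 6 Case 7.
Case 1: 0→20, due 33, tardiness 0
Case 2: 20→30, due 51, tardiness 0
Case 3: 30→44, due 52, tardiness 0
Case 4: 44→49, due 57, tardiness 0
Case 5: 49→52, due 21, tardiness 31
Case 6: 52→56, due 30, tardiness 26
Case 7: 56→58, due 25, tardiness 33
Sum = 0+0+0+0+31+26+33 = 90.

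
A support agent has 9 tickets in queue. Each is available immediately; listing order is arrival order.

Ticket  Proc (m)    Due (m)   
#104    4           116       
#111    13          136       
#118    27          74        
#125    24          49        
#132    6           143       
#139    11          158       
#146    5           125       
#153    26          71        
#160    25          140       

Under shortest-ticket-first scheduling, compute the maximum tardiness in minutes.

67

SPT (increasing processing time): #104 #146 #132 #139 #111 #125 #160 #153 #118.
#104: 0→4, due 116, tardiness 0
#146: 4→9, due 125, tardiness 0
#132: 9→15, due 143, tardiness 0
#139: 15→26, due 158, tardiness 0
#111: 26→39, due 136, tardiness 0
#125: 39→63, due 49, tardiness 14
#160: 63→88, due 140, tardiness 0
#153: 88→114, due 71, tardiness 43
#118: 114→141, due 74, tardiness 67
Maximum = 67.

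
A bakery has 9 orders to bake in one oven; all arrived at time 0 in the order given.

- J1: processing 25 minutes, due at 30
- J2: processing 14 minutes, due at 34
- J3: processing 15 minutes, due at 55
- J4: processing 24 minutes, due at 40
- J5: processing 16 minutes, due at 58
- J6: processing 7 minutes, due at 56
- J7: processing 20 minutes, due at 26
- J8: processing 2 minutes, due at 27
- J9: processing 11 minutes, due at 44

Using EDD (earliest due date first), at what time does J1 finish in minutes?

EDD (increasing due date): J7 J8 J1 J2 J4 J9 J3 J6 J5.
J7: 0→20
J8: 20→22
J1: 22→47

47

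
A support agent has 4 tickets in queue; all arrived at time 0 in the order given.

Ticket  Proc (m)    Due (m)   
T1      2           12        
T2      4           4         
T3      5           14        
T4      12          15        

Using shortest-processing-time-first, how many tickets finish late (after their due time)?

2

SPT (increasing processing time): T1 T2 T3 T4.
T1: 0→2, due 12, tardiness 0
T2: 2→6, due 4, tardiness 2
T3: 6→11, due 14, tardiness 0
T4: 11→23, due 15, tardiness 8
Late tickets: 2.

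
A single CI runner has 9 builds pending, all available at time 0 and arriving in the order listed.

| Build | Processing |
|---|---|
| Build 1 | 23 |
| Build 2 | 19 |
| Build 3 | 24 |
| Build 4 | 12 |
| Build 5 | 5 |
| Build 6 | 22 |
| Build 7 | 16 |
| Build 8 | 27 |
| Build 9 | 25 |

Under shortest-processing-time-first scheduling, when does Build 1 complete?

97

SPT (increasing processing time): Build 5 Build 4 Build 7 Build 2 Build 6 Build 1 Build 3 Build 9 Build 8.
Build 5: 0→5
Build 4: 5→17
Build 7: 17→33
Build 2: 33→52
Build 6: 52→74
Build 1: 74→97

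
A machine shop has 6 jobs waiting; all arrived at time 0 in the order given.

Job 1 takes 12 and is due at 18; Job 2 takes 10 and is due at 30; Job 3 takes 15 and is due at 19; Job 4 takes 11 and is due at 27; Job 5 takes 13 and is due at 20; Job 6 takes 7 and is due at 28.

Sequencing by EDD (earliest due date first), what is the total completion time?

256

EDD (increasing due date): Job 1 Job 3 Job 5 Job 4 Job 6 Job 2.
Job 1: 0→12
Job 3: 12→27
Job 5: 27→40
Job 4: 40→51
Job 6: 51→58
Job 2: 58→68
Sum = 12+27+40+51+58+68 = 256.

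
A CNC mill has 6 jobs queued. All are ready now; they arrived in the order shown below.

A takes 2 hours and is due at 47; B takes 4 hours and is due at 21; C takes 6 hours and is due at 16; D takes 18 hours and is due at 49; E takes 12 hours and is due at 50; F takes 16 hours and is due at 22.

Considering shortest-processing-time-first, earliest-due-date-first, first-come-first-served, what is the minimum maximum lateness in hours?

8

SPT (increasing processing time): A B C E F D.
A: 0→2, due 47, lateness -45
B: 2→6, due 21, lateness -15
C: 6→12, due 16, lateness -4
E: 12→24, due 50, lateness -26
F: 24→40, due 22, lateness 18
D: 40→58, due 49, lateness 9
Maximum = 18.
EDD (increasing due date): C B F A D E.
C: 0→6, due 16, lateness -10
B: 6→10, due 21, lateness -11
F: 10→26, due 22, lateness 4
A: 26→28, due 47, lateness -19
D: 28→46, due 49, lateness -3
E: 46→58, due 50, lateness 8
Maximum = 8.
FIFO (arrival order): A B C D E F.
A: 0→2, due 47, lateness -45
B: 2→6, due 21, lateness -15
C: 6→12, due 16, lateness -4
D: 12→30, due 49, lateness -19
E: 30→42, due 50, lateness -8
F: 42→58, due 22, lateness 36
Maximum = 36.
SPT 18, EDD 8, FIFO 36 → minimum 8.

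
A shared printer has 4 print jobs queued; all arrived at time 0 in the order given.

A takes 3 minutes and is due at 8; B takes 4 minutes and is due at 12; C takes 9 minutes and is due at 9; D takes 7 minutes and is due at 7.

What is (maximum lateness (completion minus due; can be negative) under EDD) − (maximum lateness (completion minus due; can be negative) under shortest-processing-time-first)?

EDD (increasing due date): D A C B.
D: 0→7, due 7, lateness 0
A: 7→10, due 8, lateness 2
C: 10→19, due 9, lateness 10
B: 19→23, due 12, lateness 11
Maximum = 11.
SPT (increasing processing time): A B D C.
A: 0→3, due 8, lateness -5
B: 3→7, due 12, lateness -5
D: 7→14, due 7, lateness 7
C: 14→23, due 9, lateness 14
Maximum = 14.
Difference = 11 − 14 = -3.

-3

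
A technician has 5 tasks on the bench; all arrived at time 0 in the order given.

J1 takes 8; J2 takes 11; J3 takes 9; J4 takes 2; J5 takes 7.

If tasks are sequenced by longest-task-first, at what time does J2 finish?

11

LPT (decreasing processing time): J2 J3 J1 J5 J4.
J2: 0→11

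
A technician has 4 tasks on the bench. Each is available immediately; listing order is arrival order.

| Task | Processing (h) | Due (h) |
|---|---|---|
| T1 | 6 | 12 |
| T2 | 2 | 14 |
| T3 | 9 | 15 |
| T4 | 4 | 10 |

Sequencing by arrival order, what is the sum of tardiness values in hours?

FIFO (arrival order): T1 T2 T3 T4.
T1: 0→6, due 12, tardiness 0
T2: 6→8, due 14, tardiness 0
T3: 8→17, due 15, tardiness 2
T4: 17→21, due 10, tardiness 11
Sum = 0+0+2+11 = 13.

13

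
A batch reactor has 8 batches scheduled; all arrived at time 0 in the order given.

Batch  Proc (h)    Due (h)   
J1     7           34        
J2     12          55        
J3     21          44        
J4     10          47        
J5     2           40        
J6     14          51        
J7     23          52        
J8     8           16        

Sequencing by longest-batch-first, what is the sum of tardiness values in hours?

LPT (decreasing processing time): J7 J3 J6 J2 J4 J8 J1 J5.
J7: 0→23, due 52, tardiness 0
J3: 23→44, due 44, tardiness 0
J6: 44→58, due 51, tardiness 7
J2: 58→70, due 55, tardiness 15
J4: 70→80, due 47, tardiness 33
J8: 80→88, due 16, tardiness 72
J1: 88→95, due 34, tardiness 61
J5: 95→97, due 40, tardiness 57
Sum = 0+0+7+15+33+72+61+57 = 245.

245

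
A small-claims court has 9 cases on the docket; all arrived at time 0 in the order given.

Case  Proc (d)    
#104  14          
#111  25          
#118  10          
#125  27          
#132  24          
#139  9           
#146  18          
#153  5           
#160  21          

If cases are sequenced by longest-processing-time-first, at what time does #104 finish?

LPT (decreasing processing time): #125 #111 #132 #160 #146 #104 #118 #139 #153.
#125: 0→27
#111: 27→52
#132: 52→76
#160: 76→97
#146: 97→115
#104: 115→129

129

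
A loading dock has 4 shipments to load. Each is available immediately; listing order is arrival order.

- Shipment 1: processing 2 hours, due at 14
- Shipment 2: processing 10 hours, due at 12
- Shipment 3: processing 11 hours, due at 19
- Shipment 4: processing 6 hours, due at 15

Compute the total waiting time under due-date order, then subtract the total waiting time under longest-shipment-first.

EDD (increasing due date): Shipment 2 Shipment 1 Shipment 4 Shipment 3.
Shipment 2: waits 0, runs 0→10
Shipment 1: waits 10, runs 10→12
Shipment 4: waits 12, runs 12→18
Shipment 3: waits 18, runs 18→29
Sum = 0+10+12+18 = 40.
LPT (decreasing processing time): Shipment 3 Shipment 2 Shipment 4 Shipment 1.
Shipment 3: waits 0, runs 0→11
Shipment 2: waits 11, runs 11→21
Shipment 4: waits 21, runs 21→27
Shipment 1: waits 27, runs 27→29
Sum = 0+11+21+27 = 59.
Difference = 40 − 59 = -19.

-19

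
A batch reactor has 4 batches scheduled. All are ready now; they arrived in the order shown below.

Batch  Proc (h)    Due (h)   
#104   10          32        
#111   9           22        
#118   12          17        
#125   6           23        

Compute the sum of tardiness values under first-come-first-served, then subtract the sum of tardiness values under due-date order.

FIFO (arrival order): #104 #111 #118 #125.
#104: 0→10, due 32, tardiness 0
#111: 10→19, due 22, tardiness 0
#118: 19→31, due 17, tardiness 14
#125: 31→37, due 23, tardiness 14
Sum = 0+0+14+14 = 28.
EDD (increasing due date): #118 #111 #125 #104.
#118: 0→12, due 17, tardiness 0
#111: 12→21, due 22, tardiness 0
#125: 21→27, due 23, tardiness 4
#104: 27→37, due 32, tardiness 5
Sum = 0+0+4+5 = 9.
Difference = 28 − 9 = 19.

19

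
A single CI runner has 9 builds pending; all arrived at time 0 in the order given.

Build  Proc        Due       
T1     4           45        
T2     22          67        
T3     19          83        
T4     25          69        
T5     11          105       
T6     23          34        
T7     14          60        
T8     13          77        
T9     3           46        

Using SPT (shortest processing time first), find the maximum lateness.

75

SPT (increasing processing time): T9 T1 T5 T8 T7 T3 T2 T6 T4.
T9: 0→3, due 46, lateness -43
T1: 3→7, due 45, lateness -38
T5: 7→18, due 105, lateness -87
T8: 18→31, due 77, lateness -46
T7: 31→45, due 60, lateness -15
T3: 45→64, due 83, lateness -19
T2: 64→86, due 67, lateness 19
T6: 86→109, due 34, lateness 75
T4: 109→134, due 69, lateness 65
Maximum = 75.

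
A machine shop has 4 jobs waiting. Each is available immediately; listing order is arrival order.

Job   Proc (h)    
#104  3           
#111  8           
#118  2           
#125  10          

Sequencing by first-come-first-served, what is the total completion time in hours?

FIFO (arrival order): #104 #111 #118 #125.
#104: 0→3
#111: 3→11
#118: 11→13
#125: 13→23
Sum = 3+11+13+23 = 50.

50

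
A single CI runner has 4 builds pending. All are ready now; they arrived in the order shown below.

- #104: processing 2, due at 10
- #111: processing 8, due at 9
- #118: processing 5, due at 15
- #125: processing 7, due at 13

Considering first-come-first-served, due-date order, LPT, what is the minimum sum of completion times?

49

FIFO (arrival order): #104 #111 #118 #125.
#104: 0→2
#111: 2→10
#118: 10→15
#125: 15→22
Sum = 2+10+15+22 = 49.
EDD (increasing due date): #111 #104 #125 #118.
#111: 0→8
#104: 8→10
#125: 10→17
#118: 17→22
Sum = 8+10+17+22 = 57.
LPT (decreasing processing time): #111 #125 #118 #104.
#111: 0→8
#125: 8→15
#118: 15→20
#104: 20→22
Sum = 8+15+20+22 = 65.
FIFO 49, EDD 57, LPT 65 → minimum 49.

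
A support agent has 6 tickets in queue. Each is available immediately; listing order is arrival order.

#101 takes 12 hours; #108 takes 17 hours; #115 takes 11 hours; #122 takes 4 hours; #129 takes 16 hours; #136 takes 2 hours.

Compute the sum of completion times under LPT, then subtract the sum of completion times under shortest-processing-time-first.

LPT (decreasing processing time): #108 #129 #101 #115 #122 #136.
#108: 0→17
#129: 17→33
#101: 33→45
#115: 45→56
#122: 56→60
#136: 60→62
Sum = 17+33+45+56+60+62 = 273.
SPT (increasing processing time): #136 #122 #115 #101 #129 #108.
#136: 0→2
#122: 2→6
#115: 6→17
#101: 17→29
#129: 29→45
#108: 45→62
Sum = 2+6+17+29+45+62 = 161.
Difference = 273 − 161 = 112.

112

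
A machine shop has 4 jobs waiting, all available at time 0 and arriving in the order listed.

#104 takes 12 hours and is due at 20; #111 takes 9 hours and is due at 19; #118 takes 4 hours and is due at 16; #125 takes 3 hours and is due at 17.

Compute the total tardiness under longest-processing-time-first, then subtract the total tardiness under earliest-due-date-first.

14

LPT (decreasing processing time): #104 #111 #118 #125.
#104: 0→12, due 20, tardiness 0
#111: 12→21, due 19, tardiness 2
#118: 21→25, due 16, tardiness 9
#125: 25→28, due 17, tardiness 11
Sum = 0+2+9+11 = 22.
EDD (increasing due date): #118 #125 #111 #104.
#118: 0→4, due 16, tardiness 0
#125: 4→7, due 17, tardiness 0
#111: 7→16, due 19, tardiness 0
#104: 16→28, due 20, tardiness 8
Sum = 0+0+0+8 = 8.
Difference = 22 − 8 = 14.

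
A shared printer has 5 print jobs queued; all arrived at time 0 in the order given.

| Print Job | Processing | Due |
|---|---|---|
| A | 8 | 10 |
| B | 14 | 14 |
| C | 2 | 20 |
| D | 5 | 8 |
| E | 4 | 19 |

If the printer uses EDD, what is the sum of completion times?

EDD (increasing due date): D A B E C.
D: 0→5
A: 5→13
B: 13→27
E: 27→31
C: 31→33
Sum = 5+13+27+31+33 = 109.

109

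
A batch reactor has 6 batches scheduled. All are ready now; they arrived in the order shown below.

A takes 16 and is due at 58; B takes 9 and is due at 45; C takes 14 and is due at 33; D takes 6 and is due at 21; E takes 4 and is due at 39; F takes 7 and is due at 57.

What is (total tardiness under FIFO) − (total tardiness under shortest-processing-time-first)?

FIFO (arrival order): A B C D E F.
A: 0→16, due 58, tardiness 0
B: 16→25, due 45, tardiness 0
C: 25→39, due 33, tardiness 6
D: 39→45, due 21, tardiness 24
E: 45→49, due 39, tardiness 10
F: 49→56, due 57, tardiness 0
Sum = 0+0+6+24+10+0 = 40.
SPT (increasing processing time): E D F B C A.
E: 0→4, due 39, tardiness 0
D: 4→10, due 21, tardiness 0
F: 10→17, due 57, tardiness 0
B: 17→26, due 45, tardiness 0
C: 26→40, due 33, tardiness 7
A: 40→56, due 58, tardiness 0
Sum = 0+0+0+0+7+0 = 7.
Difference = 40 − 7 = 33.

33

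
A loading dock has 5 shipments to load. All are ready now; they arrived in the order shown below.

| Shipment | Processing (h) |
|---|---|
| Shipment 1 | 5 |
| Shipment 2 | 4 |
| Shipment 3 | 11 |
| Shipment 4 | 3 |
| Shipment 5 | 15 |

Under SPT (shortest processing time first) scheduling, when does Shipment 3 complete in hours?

23

SPT (increasing processing time): Shipment 4 Shipment 2 Shipment 1 Shipment 3 Shipment 5.
Shipment 4: 0→3
Shipment 2: 3→7
Shipment 1: 7→12
Shipment 3: 12→23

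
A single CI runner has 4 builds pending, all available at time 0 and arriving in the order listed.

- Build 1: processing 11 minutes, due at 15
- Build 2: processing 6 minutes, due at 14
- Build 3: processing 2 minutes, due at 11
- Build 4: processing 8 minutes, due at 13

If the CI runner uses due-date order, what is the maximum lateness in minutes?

12

EDD (increasing due date): Build 3 Build 4 Build 2 Build 1.
Build 3: 0→2, due 11, lateness -9
Build 4: 2→10, due 13, lateness -3
Build 2: 10→16, due 14, lateness 2
Build 1: 16→27, due 15, lateness 12
Maximum = 12.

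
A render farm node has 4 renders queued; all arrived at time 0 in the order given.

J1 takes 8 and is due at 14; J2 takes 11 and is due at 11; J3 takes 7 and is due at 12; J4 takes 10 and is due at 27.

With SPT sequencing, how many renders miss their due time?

2

SPT (increasing processing time): J3 J1 J4 J2.
J3: 0→7, due 12, tardiness 0
J1: 7→15, due 14, tardiness 1
J4: 15→25, due 27, tardiness 0
J2: 25→36, due 11, tardiness 25
Late renders: 2.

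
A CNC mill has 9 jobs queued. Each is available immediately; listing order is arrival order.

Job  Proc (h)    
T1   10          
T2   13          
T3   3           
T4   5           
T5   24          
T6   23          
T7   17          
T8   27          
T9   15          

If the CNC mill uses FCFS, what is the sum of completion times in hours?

577

FIFO (arrival order): T1 T2 T3 T4 T5 T6 T7 T8 T9.
T1: 0→10
T2: 10→23
T3: 23→26
T4: 26→31
T5: 31→55
T6: 55→78
T7: 78→95
T8: 95→122
T9: 122→137
Sum = 10+23+26+31+55+78+95+122+137 = 577.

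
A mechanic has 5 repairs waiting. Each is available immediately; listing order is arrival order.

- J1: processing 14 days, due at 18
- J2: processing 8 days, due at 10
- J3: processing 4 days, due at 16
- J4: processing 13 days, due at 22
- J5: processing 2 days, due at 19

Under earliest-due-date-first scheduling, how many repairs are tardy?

EDD (increasing due date): J2 J3 J1 J5 J4.
J2: 0→8, due 10, tardiness 0
J3: 8→12, due 16, tardiness 0
J1: 12→26, due 18, tardiness 8
J5: 26→28, due 19, tardiness 9
J4: 28→41, due 22, tardiness 19
Late repairs: 3.

3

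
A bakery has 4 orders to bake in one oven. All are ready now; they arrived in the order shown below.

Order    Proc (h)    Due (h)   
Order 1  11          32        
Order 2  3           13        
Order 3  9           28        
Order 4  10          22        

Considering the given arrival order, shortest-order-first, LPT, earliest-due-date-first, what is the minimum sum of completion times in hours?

70

FIFO (arrival order): Order 1 Order 2 Order 3 Order 4.
Order 1: 0→11
Order 2: 11→14
Order 3: 14→23
Order 4: 23→33
Sum = 11+14+23+33 = 81.
SPT (increasing processing time): Order 2 Order 3 Order 4 Order 1.
Order 2: 0→3
Order 3: 3→12
Order 4: 12→22
Order 1: 22→33
Sum = 3+12+22+33 = 70.
LPT (decreasing processing time): Order 1 Order 4 Order 3 Order 2.
Order 1: 0→11
Order 4: 11→21
Order 3: 21→30
Order 2: 30→33
Sum = 11+21+30+33 = 95.
EDD (increasing due date): Order 2 Order 4 Order 3 Order 1.
Order 2: 0→3
Order 4: 3→13
Order 3: 13→22
Order 1: 22→33
Sum = 3+13+22+33 = 71.
FIFO 81, SPT 70, LPT 95, EDD 71 → minimum 70.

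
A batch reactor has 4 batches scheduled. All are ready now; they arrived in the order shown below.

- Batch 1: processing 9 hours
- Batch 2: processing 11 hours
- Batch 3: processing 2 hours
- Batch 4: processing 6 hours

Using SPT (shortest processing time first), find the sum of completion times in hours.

SPT (increasing processing time): Batch 3 Batch 4 Batch 1 Batch 2.
Batch 3: 0→2
Batch 4: 2→8
Batch 1: 8→17
Batch 2: 17→28
Sum = 2+8+17+28 = 55.

55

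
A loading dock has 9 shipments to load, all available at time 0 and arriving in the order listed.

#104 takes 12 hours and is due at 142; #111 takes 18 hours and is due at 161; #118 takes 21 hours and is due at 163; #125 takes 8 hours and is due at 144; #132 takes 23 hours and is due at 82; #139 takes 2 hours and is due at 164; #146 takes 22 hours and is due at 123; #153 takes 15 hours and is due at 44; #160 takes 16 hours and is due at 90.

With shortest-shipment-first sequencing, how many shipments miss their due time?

1

SPT (increasing processing time): #139 #125 #104 #153 #160 #111 #118 #146 #132.
#139: 0→2, due 164, tardiness 0
#125: 2→10, due 144, tardiness 0
#104: 10→22, due 142, tardiness 0
#153: 22→37, due 44, tardiness 0
#160: 37→53, due 90, tardiness 0
#111: 53→71, due 161, tardiness 0
#118: 71→92, due 163, tardiness 0
#146: 92→114, due 123, tardiness 0
#132: 114→137, due 82, tardiness 55
Late shipments: 1.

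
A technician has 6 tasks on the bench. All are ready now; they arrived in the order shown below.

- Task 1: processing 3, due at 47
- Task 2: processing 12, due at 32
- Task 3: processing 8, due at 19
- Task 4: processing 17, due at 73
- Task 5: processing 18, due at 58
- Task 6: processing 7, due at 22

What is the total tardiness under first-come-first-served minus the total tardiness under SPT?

FIFO (arrival order): Task 1 Task 2 Task 3 Task 4 Task 5 Task 6.
Task 1: 0→3, due 47, tardiness 0
Task 2: 3→15, due 32, tardiness 0
Task 3: 15→23, due 19, tardiness 4
Task 4: 23→40, due 73, tardiness 0
Task 5: 40→58, due 58, tardiness 0
Task 6: 58→65, due 22, tardiness 43
Sum = 0+0+4+0+0+43 = 47.
SPT (increasing processing time): Task 1 Task 6 Task 3 Task 2 Task 4 Task 5.
Task 1: 0→3, due 47, tardiness 0
Task 6: 3→10, due 22, tardiness 0
Task 3: 10→18, due 19, tardiness 0
Task 2: 18→30, due 32, tardiness 0
Task 4: 30→47, due 73, tardiness 0
Task 5: 47→65, due 58, tardiness 7
Sum = 0+0+0+0+0+7 = 7.
Difference = 47 − 7 = 40.

40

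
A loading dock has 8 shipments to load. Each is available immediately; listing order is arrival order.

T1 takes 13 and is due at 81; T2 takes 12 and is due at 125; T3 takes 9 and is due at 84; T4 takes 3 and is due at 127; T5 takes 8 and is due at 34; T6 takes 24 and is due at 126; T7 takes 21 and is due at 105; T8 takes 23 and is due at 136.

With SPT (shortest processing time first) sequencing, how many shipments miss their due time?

SPT (increasing processing time): T4 T5 T3 T2 T1 T7 T8 T6.
T4: 0→3, due 127, tardiness 0
T5: 3→11, due 34, tardiness 0
T3: 11→20, due 84, tardiness 0
T2: 20→32, due 125, tardiness 0
T1: 32→45, due 81, tardiness 0
T7: 45→66, due 105, tardiness 0
T8: 66→89, due 136, tardiness 0
T6: 89→113, due 126, tardiness 0
Late shipments: 0.

0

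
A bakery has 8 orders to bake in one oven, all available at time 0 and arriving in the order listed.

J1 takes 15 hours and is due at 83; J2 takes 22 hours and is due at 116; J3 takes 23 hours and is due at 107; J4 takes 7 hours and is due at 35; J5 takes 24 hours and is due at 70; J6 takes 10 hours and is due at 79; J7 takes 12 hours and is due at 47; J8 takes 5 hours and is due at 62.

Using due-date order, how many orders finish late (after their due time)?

EDD (increasing due date): J4 J7 J8 J5 J6 J1 J3 J2.
J4: 0→7, due 35, tardiness 0
J7: 7→19, due 47, tardiness 0
J8: 19→24, due 62, tardiness 0
J5: 24→48, due 70, tardiness 0
J6: 48→58, due 79, tardiness 0
J1: 58→73, due 83, tardiness 0
J3: 73→96, due 107, tardiness 0
J2: 96→118, due 116, tardiness 2
Late orders: 1.

1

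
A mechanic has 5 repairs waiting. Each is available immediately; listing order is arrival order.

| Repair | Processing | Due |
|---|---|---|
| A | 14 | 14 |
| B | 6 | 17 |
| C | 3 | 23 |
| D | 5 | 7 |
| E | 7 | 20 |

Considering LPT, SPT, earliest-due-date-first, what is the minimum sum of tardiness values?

LPT (decreasing processing time): A E B D C.
A: 0→14, due 14, tardiness 0
E: 14→21, due 20, tardiness 1
B: 21→27, due 17, tardiness 10
D: 27→32, due 7, tardiness 25
C: 32→35, due 23, tardiness 12
Sum = 0+1+10+25+12 = 48.
SPT (increasing processing time): C D B E A.
C: 0→3, due 23, tardiness 0
D: 3→8, due 7, tardiness 1
B: 8→14, due 17, tardiness 0
E: 14→21, due 20, tardiness 1
A: 21→35, due 14, tardiness 21
Sum = 0+1+0+1+21 = 23.
EDD (increasing due date): D A B E C.
D: 0→5, due 7, tardiness 0
A: 5→19, due 14, tardiness 5
B: 19→25, due 17, tardiness 8
E: 25→32, due 20, tardiness 12
C: 32→35, due 23, tardiness 12
Sum = 0+5+8+12+12 = 37.
LPT 48, SPT 23, EDD 37 → minimum 23.

23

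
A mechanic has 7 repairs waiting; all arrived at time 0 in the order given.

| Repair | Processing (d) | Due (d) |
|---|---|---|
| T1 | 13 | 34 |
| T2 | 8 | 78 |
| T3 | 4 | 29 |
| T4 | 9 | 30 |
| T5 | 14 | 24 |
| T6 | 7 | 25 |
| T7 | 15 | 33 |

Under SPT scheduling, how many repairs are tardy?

SPT (increasing processing time): T3 T6 T2 T4 T1 T5 T7.
T3: 0→4, due 29, tardiness 0
T6: 4→11, due 25, tardiness 0
T2: 11→19, due 78, tardiness 0
T4: 19→28, due 30, tardiness 0
T1: 28→41, due 34, tardiness 7
T5: 41→55, due 24, tardiness 31
T7: 55→70, due 33, tardiness 37
Late repairs: 3.

3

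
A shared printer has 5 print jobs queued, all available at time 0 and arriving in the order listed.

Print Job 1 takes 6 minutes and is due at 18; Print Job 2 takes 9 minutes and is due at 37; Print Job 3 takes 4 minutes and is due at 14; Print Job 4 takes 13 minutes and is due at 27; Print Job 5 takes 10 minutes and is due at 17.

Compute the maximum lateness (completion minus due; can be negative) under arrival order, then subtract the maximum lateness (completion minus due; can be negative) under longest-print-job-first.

-3

FIFO (arrival order): Print Job 1 Print Job 2 Print Job 3 Print Job 4 Print Job 5.
Print Job 1: 0→6, due 18, lateness -12
Print Job 2: 6→15, due 37, lateness -22
Print Job 3: 15→19, due 14, lateness 5
Print Job 4: 19→32, due 27, lateness 5
Print Job 5: 32→42, due 17, lateness 25
Maximum = 25.
LPT (decreasing processing time): Print Job 4 Print Job 5 Print Job 2 Print Job 1 Print Job 3.
Print Job 4: 0→13, due 27, lateness -14
Print Job 5: 13→23, due 17, lateness 6
Print Job 2: 23→32, due 37, lateness -5
Print Job 1: 32→38, due 18, lateness 20
Print Job 3: 38→42, due 14, lateness 28
Maximum = 28.
Difference = 25 − 28 = -3.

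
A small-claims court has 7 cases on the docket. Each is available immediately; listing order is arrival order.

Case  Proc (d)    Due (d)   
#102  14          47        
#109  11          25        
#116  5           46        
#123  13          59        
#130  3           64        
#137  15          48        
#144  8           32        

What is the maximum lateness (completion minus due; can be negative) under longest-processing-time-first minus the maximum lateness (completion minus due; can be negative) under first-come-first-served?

LPT (decreasing processing time): #137 #102 #123 #109 #144 #116 #130.
#137: 0→15, due 48, lateness -33
#102: 15→29, due 47, lateness -18
#123: 29→42, due 59, lateness -17
#109: 42→53, due 25, lateness 28
#144: 53→61, due 32, lateness 29
#116: 61→66, due 46, lateness 20
#130: 66→69, due 64, lateness 5
Maximum = 29.
FIFO (arrival order): #102 #109 #116 #123 #130 #137 #144.
#102: 0→14, due 47, lateness -33
#109: 14→25, due 25, lateness 0
#116: 25→30, due 46, lateness -16
#123: 30→43, due 59, lateness -16
#130: 43→46, due 64, lateness -18
#137: 46→61, due 48, lateness 13
#144: 61→69, due 32, lateness 37
Maximum = 37.
Difference = 29 − 37 = -8.

-8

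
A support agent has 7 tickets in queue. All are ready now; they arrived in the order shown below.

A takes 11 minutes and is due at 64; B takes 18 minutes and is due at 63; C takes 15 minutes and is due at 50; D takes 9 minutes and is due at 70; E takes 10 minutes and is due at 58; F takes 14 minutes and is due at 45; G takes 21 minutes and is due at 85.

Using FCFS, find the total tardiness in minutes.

50

FIFO (arrival order): A B C D E F G.
A: 0→11, due 64, tardiness 0
B: 11→29, due 63, tardiness 0
C: 29→44, due 50, tardiness 0
D: 44→53, due 70, tardiness 0
E: 53→63, due 58, tardiness 5
F: 63→77, due 45, tardiness 32
G: 77→98, due 85, tardiness 13
Sum = 0+0+0+0+5+32+13 = 50.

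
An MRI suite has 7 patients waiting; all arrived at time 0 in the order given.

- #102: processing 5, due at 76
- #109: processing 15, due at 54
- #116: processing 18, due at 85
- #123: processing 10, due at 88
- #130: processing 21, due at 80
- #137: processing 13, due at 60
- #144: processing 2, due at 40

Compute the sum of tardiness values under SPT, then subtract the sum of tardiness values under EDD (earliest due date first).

SPT (increasing processing time): #144 #102 #123 #137 #109 #116 #130.
#144: 0→2, due 40, tardiness 0
#102: 2→7, due 76, tardiness 0
#123: 7→17, due 88, tardiness 0
#137: 17→30, due 60, tardiness 0
#109: 30→45, due 54, tardiness 0
#116: 45→63, due 85, tardiness 0
#130: 63→84, due 80, tardiness 4
Sum = 0+0+0+0+0+0+4 = 4.
EDD (increasing due date): #144 #109 #137 #102 #130 #116 #123.
#144: 0→2, due 40, tardiness 0
#109: 2→17, due 54, tardiness 0
#137: 17→30, due 60, tardiness 0
#102: 30→35, due 76, tardiness 0
#130: 35→56, due 80, tardiness 0
#116: 56→74, due 85, tardiness 0
#123: 74→84, due 88, tardiness 0
Sum = 0+0+0+0+0+0+0 = 0.
Difference = 4 − 0 = 4.

4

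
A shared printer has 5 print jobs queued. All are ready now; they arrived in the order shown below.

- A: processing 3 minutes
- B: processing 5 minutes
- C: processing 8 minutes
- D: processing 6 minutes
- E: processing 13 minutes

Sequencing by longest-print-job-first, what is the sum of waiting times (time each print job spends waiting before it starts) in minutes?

93

LPT (decreasing processing time): E C D B A.
E: waits 0, runs 0→13
C: waits 13, runs 13→21
D: waits 21, runs 21→27
B: waits 27, runs 27→32
A: waits 32, runs 32→35
Sum = 0+13+21+27+32 = 93.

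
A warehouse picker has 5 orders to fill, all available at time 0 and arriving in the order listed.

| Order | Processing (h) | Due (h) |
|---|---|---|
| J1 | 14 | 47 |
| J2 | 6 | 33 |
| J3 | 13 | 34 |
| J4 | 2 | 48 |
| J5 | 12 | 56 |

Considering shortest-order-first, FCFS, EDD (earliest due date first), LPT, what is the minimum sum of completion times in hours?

110

SPT (increasing processing time): J4 J2 J5 J3 J1.
J4: 0→2
J2: 2→8
J5: 8→20
J3: 20→33
J1: 33→47
Sum = 2+8+20+33+47 = 110.
FIFO (arrival order): J1 J2 J3 J4 J5.
J1: 0→14
J2: 14→20
J3: 20→33
J4: 33→35
J5: 35→47
Sum = 14+20+33+35+47 = 149.
EDD (increasing due date): J2 J3 J1 J4 J5.
J2: 0→6
J3: 6→19
J1: 19→33
J4: 33→35
J5: 35→47
Sum = 6+19+33+35+47 = 140.
LPT (decreasing processing time): J1 J3 J5 J2 J4.
J1: 0→14
J3: 14→27
J5: 27→39
J2: 39→45
J4: 45→47
Sum = 14+27+39+45+47 = 172.
SPT 110, FIFO 149, EDD 140, LPT 172 → minimum 110.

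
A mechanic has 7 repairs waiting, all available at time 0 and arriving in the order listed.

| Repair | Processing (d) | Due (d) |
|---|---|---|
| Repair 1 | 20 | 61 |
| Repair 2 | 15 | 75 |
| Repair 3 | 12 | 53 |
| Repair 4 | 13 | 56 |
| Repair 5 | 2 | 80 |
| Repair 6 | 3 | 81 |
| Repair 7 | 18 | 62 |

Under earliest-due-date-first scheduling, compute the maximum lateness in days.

EDD (increasing due date): Repair 3 Repair 4 Repair 1 Repair 7 Repair 2 Repair 5 Repair 6.
Repair 3: 0→12, due 53, lateness -41
Repair 4: 12→25, due 56, lateness -31
Repair 1: 25→45, due 61, lateness -16
Repair 7: 45→63, due 62, lateness 1
Repair 2: 63→78, due 75, lateness 3
Repair 5: 78→80, due 80, lateness 0
Repair 6: 80→83, due 81, lateness 2
Maximum = 3.

3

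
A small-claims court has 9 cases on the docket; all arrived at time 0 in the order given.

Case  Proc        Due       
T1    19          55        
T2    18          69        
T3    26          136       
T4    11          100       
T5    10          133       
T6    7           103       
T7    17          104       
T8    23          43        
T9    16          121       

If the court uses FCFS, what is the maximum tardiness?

FIFO (arrival order): T1 T2 T3 T4 T5 T6 T7 T8 T9.
T1: 0→19, due 55, tardiness 0
T2: 19→37, due 69, tardiness 0
T3: 37→63, due 136, tardiness 0
T4: 63→74, due 100, tardiness 0
T5: 74→84, due 133, tardiness 0
T6: 84→91, due 103, tardiness 0
T7: 91→108, due 104, tardiness 4
T8: 108→131, due 43, tardiness 88
T9: 131→147, due 121, tardiness 26
Maximum = 88.

88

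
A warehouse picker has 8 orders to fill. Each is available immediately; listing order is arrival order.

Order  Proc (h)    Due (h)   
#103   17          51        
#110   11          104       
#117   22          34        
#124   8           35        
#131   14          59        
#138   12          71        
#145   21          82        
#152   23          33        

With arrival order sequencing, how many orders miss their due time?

6

FIFO (arrival order): #103 #110 #117 #124 #131 #138 #145 #152.
#103: 0→17, due 51, tardiness 0
#110: 17→28, due 104, tardiness 0
#117: 28→50, due 34, tardiness 16
#124: 50→58, due 35, tardiness 23
#131: 58→72, due 59, tardiness 13
#138: 72→84, due 71, tardiness 13
#145: 84→105, due 82, tardiness 23
#152: 105→128, due 33, tardiness 95
Late orders: 6.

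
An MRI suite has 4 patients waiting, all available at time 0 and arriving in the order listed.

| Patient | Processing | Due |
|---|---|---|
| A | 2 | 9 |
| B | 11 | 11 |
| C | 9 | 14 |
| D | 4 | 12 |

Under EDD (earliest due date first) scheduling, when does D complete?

17

EDD (increasing due date): A B D C.
A: 0→2
B: 2→13
D: 13→17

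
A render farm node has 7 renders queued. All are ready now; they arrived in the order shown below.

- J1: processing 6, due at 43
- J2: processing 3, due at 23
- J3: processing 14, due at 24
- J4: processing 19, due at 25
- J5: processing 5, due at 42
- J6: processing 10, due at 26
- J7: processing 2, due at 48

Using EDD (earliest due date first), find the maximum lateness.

20

EDD (increasing due date): J2 J3 J4 J6 J5 J1 J7.
J2: 0→3, due 23, lateness -20
J3: 3→17, due 24, lateness -7
J4: 17→36, due 25, lateness 11
J6: 36→46, due 26, lateness 20
J5: 46→51, due 42, lateness 9
J1: 51→57, due 43, lateness 14
J7: 57→59, due 48, lateness 11
Maximum = 20.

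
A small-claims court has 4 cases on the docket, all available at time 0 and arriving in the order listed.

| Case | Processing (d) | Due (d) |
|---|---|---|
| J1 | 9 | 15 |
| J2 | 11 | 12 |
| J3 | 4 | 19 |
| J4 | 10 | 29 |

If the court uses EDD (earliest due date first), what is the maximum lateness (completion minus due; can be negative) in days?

5

EDD (increasing due date): J2 J1 J3 J4.
J2: 0→11, due 12, lateness -1
J1: 11→20, due 15, lateness 5
J3: 20→24, due 19, lateness 5
J4: 24→34, due 29, lateness 5
Maximum = 5.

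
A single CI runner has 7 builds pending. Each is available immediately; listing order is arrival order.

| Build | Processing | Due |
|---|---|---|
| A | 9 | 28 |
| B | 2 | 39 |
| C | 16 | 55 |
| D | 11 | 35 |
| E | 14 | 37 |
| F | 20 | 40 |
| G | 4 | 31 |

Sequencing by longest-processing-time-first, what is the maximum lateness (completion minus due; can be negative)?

LPT (decreasing processing time): F C E D A G B.
F: 0→20, due 40, lateness -20
C: 20→36, due 55, lateness -19
E: 36→50, due 37, lateness 13
D: 50→61, due 35, lateness 26
A: 61→70, due 28, lateness 42
G: 70→74, due 31, lateness 43
B: 74→76, due 39, lateness 37
Maximum = 43.

43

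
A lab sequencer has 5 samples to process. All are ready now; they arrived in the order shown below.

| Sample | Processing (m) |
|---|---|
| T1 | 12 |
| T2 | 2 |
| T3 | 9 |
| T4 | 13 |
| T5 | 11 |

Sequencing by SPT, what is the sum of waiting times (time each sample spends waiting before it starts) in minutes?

69

SPT (increasing processing time): T2 T3 T5 T1 T4.
T2: waits 0, runs 0→2
T3: waits 2, runs 2→11
T5: waits 11, runs 11→22
T1: waits 22, runs 22→34
T4: waits 34, runs 34→47
Sum = 0+2+11+22+34 = 69.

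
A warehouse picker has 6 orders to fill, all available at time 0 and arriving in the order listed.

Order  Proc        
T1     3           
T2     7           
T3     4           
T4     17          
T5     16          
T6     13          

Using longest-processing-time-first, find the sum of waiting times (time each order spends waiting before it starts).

206

LPT (decreasing processing time): T4 T5 T6 T2 T3 T1.
T4: waits 0, runs 0→17
T5: waits 17, runs 17→33
T6: waits 33, runs 33→46
T2: waits 46, runs 46→53
T3: waits 53, runs 53→57
T1: waits 57, runs 57→60
Sum = 0+17+33+46+53+57 = 206.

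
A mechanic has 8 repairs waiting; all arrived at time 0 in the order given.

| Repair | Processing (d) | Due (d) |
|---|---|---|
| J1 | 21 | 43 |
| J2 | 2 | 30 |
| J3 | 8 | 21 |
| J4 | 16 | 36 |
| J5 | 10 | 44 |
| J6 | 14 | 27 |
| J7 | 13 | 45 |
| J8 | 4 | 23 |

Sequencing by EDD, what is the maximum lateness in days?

EDD (increasing due date): J3 J8 J6 J2 J4 J1 J5 J7.
J3: 0→8, due 21, lateness -13
J8: 8→12, due 23, lateness -11
J6: 12→26, due 27, lateness -1
J2: 26→28, due 30, lateness -2
J4: 28→44, due 36, lateness 8
J1: 44→65, due 43, lateness 22
J5: 65→75, due 44, lateness 31
J7: 75→88, due 45, lateness 43
Maximum = 43.

43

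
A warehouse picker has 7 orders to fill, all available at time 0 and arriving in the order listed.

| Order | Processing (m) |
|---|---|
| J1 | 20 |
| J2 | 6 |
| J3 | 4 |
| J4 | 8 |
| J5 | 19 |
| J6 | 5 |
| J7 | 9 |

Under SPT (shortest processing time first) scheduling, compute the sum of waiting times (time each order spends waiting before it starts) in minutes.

134

SPT (increasing processing time): J3 J6 J2 J4 J7 J5 J1.
J3: waits 0, runs 0→4
J6: waits 4, runs 4→9
J2: waits 9, runs 9→15
J4: waits 15, runs 15→23
J7: waits 23, runs 23→32
J5: waits 32, runs 32→51
J1: waits 51, runs 51→71
Sum = 0+4+9+15+23+32+51 = 134.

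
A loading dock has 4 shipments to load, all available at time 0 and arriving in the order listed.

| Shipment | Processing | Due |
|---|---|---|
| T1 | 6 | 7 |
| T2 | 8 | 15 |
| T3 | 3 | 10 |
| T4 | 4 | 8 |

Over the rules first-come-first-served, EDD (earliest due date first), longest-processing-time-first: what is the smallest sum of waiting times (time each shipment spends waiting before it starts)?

29

FIFO (arrival order): T1 T2 T3 T4.
T1: waits 0, runs 0→6
T2: waits 6, runs 6→14
T3: waits 14, runs 14→17
T4: waits 17, runs 17→21
Sum = 0+6+14+17 = 37.
EDD (increasing due date): T1 T4 T3 T2.
T1: waits 0, runs 0→6
T4: waits 6, runs 6→10
T3: waits 10, runs 10→13
T2: waits 13, runs 13→21
Sum = 0+6+10+13 = 29.
LPT (decreasing processing time): T2 T1 T4 T3.
T2: waits 0, runs 0→8
T1: waits 8, runs 8→14
T4: waits 14, runs 14→18
T3: waits 18, runs 18→21
Sum = 0+8+14+18 = 40.
FIFO 37, EDD 29, LPT 40 → minimum 29.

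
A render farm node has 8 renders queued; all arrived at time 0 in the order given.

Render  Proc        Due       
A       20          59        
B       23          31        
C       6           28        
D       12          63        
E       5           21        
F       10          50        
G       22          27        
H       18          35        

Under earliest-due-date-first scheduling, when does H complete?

74

EDD (increasing due date): E G C B H F A D.
E: 0→5
G: 5→27
C: 27→33
B: 33→56
H: 56→74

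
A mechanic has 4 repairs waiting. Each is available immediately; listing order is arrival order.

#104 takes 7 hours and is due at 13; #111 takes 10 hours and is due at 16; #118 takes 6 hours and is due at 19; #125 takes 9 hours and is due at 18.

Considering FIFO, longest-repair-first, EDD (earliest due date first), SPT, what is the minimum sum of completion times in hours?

FIFO (arrival order): #104 #111 #118 #125.
#104: 0→7
#111: 7→17
#118: 17→23
#125: 23→32
Sum = 7+17+23+32 = 79.
LPT (decreasing processing time): #111 #125 #104 #118.
#111: 0→10
#125: 10→19
#104: 19→26
#118: 26→32
Sum = 10+19+26+32 = 87.
EDD (increasing due date): #104 #111 #125 #118.
#104: 0→7
#111: 7→17
#125: 17→26
#118: 26→32
Sum = 7+17+26+32 = 82.
SPT (increasing processing time): #118 #104 #125 #111.
#118: 0→6
#104: 6→13
#125: 13→22
#111: 22→32
Sum = 6+13+22+32 = 73.
FIFO 79, LPT 87, EDD 82, SPT 73 → minimum 73.

73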